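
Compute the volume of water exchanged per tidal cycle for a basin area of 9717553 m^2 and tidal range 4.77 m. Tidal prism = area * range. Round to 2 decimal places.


Tidal prism = Area * Tidal range
P = 9717553 * 4.77
P = 46352727.81 m^3

46352727.81


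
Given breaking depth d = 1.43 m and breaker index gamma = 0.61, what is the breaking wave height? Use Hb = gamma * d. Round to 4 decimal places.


Hb = gamma * d
Hb = 0.61 * 1.43
Hb = 0.8723 m

0.8723


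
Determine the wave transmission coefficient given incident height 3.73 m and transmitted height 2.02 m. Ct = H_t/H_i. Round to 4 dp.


Ct = H_t / H_i
Ct = 2.02 / 3.73
Ct = 0.5416

0.5416


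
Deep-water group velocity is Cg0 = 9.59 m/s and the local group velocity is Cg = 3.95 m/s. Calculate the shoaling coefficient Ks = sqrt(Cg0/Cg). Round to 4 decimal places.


Ks = sqrt(Cg0 / Cg)
Ks = sqrt(9.59 / 3.95)
Ks = sqrt(2.4278)
Ks = 1.5582

1.5582


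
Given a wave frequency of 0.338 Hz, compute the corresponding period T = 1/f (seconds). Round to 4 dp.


T = 1 / f
T = 1 / 0.338
T = 2.9586 s

2.9586


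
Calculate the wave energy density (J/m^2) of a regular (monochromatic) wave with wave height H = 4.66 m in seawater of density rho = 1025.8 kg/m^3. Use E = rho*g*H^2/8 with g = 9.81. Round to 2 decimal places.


E = (1/8) * rho * g * H^2
E = (1/8) * 1025.8 * 9.81 * 4.66^2
E = 0.125 * 1025.8 * 9.81 * 21.7156
E = 27315.78 J/m^2

27315.78


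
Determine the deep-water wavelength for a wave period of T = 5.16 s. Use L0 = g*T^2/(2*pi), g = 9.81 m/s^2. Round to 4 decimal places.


L0 = g * T^2 / (2 * pi)
L0 = 9.81 * 5.16^2 / (2 * pi)
L0 = 9.81 * 26.6256 / 6.28319
L0 = 261.1971 / 6.28319
L0 = 41.5708 m

41.5708


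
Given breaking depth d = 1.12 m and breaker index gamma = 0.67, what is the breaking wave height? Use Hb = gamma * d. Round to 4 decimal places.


Hb = gamma * d
Hb = 0.67 * 1.12
Hb = 0.7504 m

0.7504


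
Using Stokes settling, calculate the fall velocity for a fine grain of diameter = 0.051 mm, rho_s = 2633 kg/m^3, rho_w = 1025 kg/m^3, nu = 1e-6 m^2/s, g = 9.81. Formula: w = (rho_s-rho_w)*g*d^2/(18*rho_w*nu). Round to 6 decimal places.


w = (rho_s - rho_w) * g * d^2 / (18 * rho_w * nu)
d = 0.051 mm = 0.000051 m
rho_s - rho_w = 2633 - 1025 = 1608
Numerator = 1608 * 9.81 * (0.000051)^2 = 0.000041029422
Denominator = 18 * 1025 * 1e-6 = 0.018450
w = 0.002224 m/s

0.002224


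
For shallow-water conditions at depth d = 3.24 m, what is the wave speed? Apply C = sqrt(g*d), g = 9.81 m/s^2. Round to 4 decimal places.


Using the shallow-water approximation:
C = sqrt(g * d) = sqrt(9.81 * 3.24)
C = sqrt(31.7844)
C = 5.6378 m/s

5.6378


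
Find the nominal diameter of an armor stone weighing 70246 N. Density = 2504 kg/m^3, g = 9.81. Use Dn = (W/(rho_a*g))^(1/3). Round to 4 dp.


V = W / (rho_a * g)
V = 70246 / (2504 * 9.81)
V = 70246 / 24564.24
V = 2.859685 m^3
Dn = V^(1/3) = 2.859685^(1/3)
Dn = 1.4194 m

1.4194


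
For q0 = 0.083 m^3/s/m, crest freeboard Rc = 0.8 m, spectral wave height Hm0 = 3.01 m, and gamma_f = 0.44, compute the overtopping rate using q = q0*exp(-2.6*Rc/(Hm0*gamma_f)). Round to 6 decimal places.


q = q0 * exp(-2.6 * Rc / (Hm0 * gamma_f))
Exponent = -2.6 * 0.8 / (3.01 * 0.44)
= -2.6 * 0.8 / 1.3244
= -1.570523
exp(-1.570523) = 0.207937
q = 0.083 * 0.207937
q = 0.017259 m^3/s/m

0.017259


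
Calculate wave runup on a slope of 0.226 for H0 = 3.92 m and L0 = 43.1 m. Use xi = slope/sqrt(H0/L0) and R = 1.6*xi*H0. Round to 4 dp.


xi = slope / sqrt(H0/L0)
H0/L0 = 3.92/43.1 = 0.090951
sqrt(0.090951) = 0.301581
xi = 0.226 / 0.301581 = 0.749383
R = 1.6 * xi * H0 = 1.6 * 0.749383 * 3.92
R = 4.7001 m

4.7001


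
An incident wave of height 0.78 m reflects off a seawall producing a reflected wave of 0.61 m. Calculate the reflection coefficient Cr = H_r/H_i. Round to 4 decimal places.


Cr = H_r / H_i
Cr = 0.61 / 0.78
Cr = 0.7821

0.7821


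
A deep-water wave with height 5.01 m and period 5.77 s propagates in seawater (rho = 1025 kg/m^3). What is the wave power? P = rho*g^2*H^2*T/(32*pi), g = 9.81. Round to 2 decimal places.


P = rho * g^2 * H^2 * T / (32 * pi)
P = 1025 * 9.81^2 * 5.01^2 * 5.77 / (32 * pi)
P = 1025 * 96.2361 * 25.1001 * 5.77 / 100.53096
P = 142106.29 W/m

142106.29


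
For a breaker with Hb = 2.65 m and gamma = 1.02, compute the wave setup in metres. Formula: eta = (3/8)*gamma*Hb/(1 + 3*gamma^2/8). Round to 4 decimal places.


eta = (3/8) * gamma * Hb / (1 + 3*gamma^2/8)
Numerator = (3/8) * 1.02 * 2.65 = 1.013625
Denominator = 1 + 3*1.02^2/8 = 1 + 0.390150 = 1.390150
eta = 1.013625 / 1.390150
eta = 0.7291 m

0.7291


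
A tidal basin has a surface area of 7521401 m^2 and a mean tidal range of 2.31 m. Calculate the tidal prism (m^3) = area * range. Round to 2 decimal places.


Tidal prism = Area * Tidal range
P = 7521401 * 2.31
P = 17374436.31 m^3

17374436.31


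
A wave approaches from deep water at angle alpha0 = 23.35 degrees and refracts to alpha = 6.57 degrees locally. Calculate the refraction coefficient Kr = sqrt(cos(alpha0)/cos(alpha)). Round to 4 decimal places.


Kr = sqrt(cos(alpha0) / cos(alpha))
cos(23.35) = 0.918101
cos(6.57) = 0.993433
Kr = sqrt(0.918101 / 0.993433)
Kr = sqrt(0.924170)
Kr = 0.9613

0.9613


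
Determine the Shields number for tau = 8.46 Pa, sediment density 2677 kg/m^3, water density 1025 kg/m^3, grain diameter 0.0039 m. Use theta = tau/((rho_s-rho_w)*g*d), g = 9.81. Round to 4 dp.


theta = tau / ((rho_s - rho_w) * g * d)
rho_s - rho_w = 2677 - 1025 = 1652
Denominator = 1652 * 9.81 * 0.0039 = 63.203868
theta = 8.46 / 63.203868
theta = 0.1339

0.1339


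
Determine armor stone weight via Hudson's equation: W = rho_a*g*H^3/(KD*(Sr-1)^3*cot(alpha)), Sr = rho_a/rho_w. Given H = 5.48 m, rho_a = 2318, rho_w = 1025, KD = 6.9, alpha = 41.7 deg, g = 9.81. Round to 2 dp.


Sr = rho_a / rho_w = 2318 / 1025 = 2.261463
(Sr - 1) = 1.261463
(Sr - 1)^3 = 2.007354
cot(41.7) = 1 / tan(41.7) = 1 / 0.890967 = 1.122375
Numerator = 2318 * 9.81 * 5.48^3 = 3742175.1841
Denominator = 6.9 * 2.007354 * 1.122375 = 15.545733
W = 3742175.1841 / 15.545733
W = 240720.41 N

240720.41


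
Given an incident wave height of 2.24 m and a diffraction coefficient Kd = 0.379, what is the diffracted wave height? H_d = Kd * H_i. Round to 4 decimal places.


H_d = Kd * H_i
H_d = 0.379 * 2.24
H_d = 0.8490 m

0.8490


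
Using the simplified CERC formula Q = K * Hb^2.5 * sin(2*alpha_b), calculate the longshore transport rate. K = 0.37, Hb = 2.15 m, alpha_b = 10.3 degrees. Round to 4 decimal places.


Q = K * Hb^2.5 * sin(2 * alpha_b)
Hb^2.5 = 2.15^2.5 = 6.777915
sin(2 * 10.3) = sin(20.6) = 0.351842
Q = 0.37 * 6.777915 * 0.351842
Q = 0.8824 m^3/s

0.8824


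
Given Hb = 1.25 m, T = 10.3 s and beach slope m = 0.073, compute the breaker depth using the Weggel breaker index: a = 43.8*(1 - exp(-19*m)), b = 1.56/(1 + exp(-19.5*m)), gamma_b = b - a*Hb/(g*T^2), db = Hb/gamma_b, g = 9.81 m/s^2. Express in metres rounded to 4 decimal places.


a = 43.8 * (1 - exp(-19 * m))
exp(-19 * 0.073) = exp(-1.3870) = 0.249824
a = 43.8 * (1 - 0.249824) = 32.857724
b = 1.56 / (1 + exp(-19.5 * m))
exp(-19.5 * 0.073) = exp(-1.4235) = 0.240869
b = 1.56 / (1 + 0.240869) = 1.257183
Hb / (g * T^2) = 1.25 / (9.81 * 10.3^2) = 1.25 / 1040.7429 = 0.00120107
gamma_b = b - a * Hb/(g*T^2) = 1.257183 - 32.857724 * 0.00120107 = 1.217719
db = Hb / gamma_b = 1.25 / 1.217719
db = 1.0265 m

1.0265


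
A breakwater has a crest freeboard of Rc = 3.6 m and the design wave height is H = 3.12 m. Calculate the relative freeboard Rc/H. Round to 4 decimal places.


Relative freeboard = Rc / H
= 3.6 / 3.12
= 1.1538

1.1538


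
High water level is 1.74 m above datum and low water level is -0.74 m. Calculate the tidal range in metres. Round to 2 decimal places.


Tidal range = High water - Low water
Tidal range = 1.74 - (-0.74)
Tidal range = 2.48 m

2.48


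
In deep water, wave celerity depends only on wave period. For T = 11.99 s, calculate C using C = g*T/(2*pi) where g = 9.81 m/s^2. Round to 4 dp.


We use the deep-water celerity formula:
C = g * T / (2 * pi)
C = 9.81 * 11.99 / (2 * 3.14159...)
C = 117.621900 / 6.283185
C = 18.7201 m/s

18.7201


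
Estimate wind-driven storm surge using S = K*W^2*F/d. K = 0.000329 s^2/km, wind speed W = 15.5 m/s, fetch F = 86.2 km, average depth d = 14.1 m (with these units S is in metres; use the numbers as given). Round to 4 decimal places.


S = K * W^2 * F / d
W^2 = 15.5^2 = 240.25
S = 0.000329 * 240.25 * 86.2 / 14.1
Numerator = 0.000329 * 240.25 * 86.2 = 6.813442
S = 6.813442 / 14.1 = 0.4832 m

0.4832


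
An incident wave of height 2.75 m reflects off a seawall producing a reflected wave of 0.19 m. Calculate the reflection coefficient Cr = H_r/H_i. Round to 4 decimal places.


Cr = H_r / H_i
Cr = 0.19 / 2.75
Cr = 0.0691

0.0691


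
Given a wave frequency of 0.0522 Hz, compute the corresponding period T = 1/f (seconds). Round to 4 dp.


T = 1 / f
T = 1 / 0.0522
T = 19.1571 s

19.1571


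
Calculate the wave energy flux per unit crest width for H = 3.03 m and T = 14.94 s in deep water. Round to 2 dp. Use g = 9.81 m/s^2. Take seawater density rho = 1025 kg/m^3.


P = rho * g^2 * H^2 * T / (32 * pi)
P = 1025 * 9.81^2 * 3.03^2 * 14.94 / (32 * pi)
P = 1025 * 96.2361 * 9.1809 * 14.94 / 100.53096
P = 134585.38 W/m

134585.38


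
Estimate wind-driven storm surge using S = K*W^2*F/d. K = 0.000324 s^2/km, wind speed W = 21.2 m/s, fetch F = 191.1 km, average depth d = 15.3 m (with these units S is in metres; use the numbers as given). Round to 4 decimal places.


S = K * W^2 * F / d
W^2 = 21.2^2 = 449.44
S = 0.000324 * 449.44 * 191.1 / 15.3
Numerator = 0.000324 * 449.44 * 191.1 = 27.827707
S = 27.827707 / 15.3 = 1.8188 m

1.8188


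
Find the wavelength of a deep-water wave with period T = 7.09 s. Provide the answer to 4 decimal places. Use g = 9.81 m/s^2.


L0 = g * T^2 / (2 * pi)
L0 = 9.81 * 7.09^2 / (2 * pi)
L0 = 9.81 * 50.2681 / 6.28319
L0 = 493.1301 / 6.28319
L0 = 78.4841 m

78.4841


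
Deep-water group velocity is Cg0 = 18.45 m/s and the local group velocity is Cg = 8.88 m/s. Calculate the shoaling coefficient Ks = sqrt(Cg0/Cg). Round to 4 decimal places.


Ks = sqrt(Cg0 / Cg)
Ks = sqrt(18.45 / 8.88)
Ks = sqrt(2.0777)
Ks = 1.4414

1.4414


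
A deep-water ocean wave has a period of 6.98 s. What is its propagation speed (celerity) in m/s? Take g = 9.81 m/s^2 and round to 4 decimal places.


We use the deep-water celerity formula:
C = g * T / (2 * pi)
C = 9.81 * 6.98 / (2 * 3.14159...)
C = 68.473800 / 6.283185
C = 10.8979 m/s

10.8979


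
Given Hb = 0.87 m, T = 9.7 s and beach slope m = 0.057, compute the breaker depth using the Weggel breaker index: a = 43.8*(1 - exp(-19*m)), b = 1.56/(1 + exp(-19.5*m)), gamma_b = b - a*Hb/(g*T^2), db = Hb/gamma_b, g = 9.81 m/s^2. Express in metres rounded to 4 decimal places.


a = 43.8 * (1 - exp(-19 * m))
exp(-19 * 0.057) = exp(-1.0830) = 0.338578
a = 43.8 * (1 - 0.338578) = 28.970272
b = 1.56 / (1 + exp(-19.5 * m))
exp(-19.5 * 0.057) = exp(-1.1115) = 0.329065
b = 1.56 / (1 + 0.329065) = 1.173757
Hb / (g * T^2) = 0.87 / (9.81 * 9.7^2) = 0.87 / 923.0229 = 0.00094256
gamma_b = b - a * Hb/(g*T^2) = 1.173757 - 28.970272 * 0.00094256 = 1.146451
db = Hb / gamma_b = 0.87 / 1.146451
db = 0.7589 m

0.7589


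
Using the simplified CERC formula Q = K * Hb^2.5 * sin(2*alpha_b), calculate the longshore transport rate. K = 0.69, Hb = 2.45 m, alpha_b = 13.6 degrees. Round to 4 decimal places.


Q = K * Hb^2.5 * sin(2 * alpha_b)
Hb^2.5 = 2.45^2.5 = 9.395399
sin(2 * 13.6) = sin(27.2) = 0.457098
Q = 0.69 * 9.395399 * 0.457098
Q = 2.9633 m^3/s

2.9633


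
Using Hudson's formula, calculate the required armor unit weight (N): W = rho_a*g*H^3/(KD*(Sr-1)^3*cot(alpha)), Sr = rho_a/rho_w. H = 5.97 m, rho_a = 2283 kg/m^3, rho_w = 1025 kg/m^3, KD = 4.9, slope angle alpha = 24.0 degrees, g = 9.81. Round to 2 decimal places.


Sr = rho_a / rho_w = 2283 / 1025 = 2.227317
(Sr - 1) = 1.227317
(Sr - 1)^3 = 1.848717
cot(24.0) = 1 / tan(24.0) = 1 / 0.445229 = 2.246037
Numerator = 2283 * 9.81 * 5.97^3 = 4765384.1090
Denominator = 4.9 * 1.848717 * 2.246037 = 20.346198
W = 4765384.1090 / 20.346198
W = 234214.97 N

234214.97


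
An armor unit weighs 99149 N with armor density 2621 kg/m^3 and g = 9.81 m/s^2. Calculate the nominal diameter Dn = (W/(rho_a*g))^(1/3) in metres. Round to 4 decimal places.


V = W / (rho_a * g)
V = 99149 / (2621 * 9.81)
V = 99149 / 25712.01
V = 3.856136 m^3
Dn = V^(1/3) = 3.856136^(1/3)
Dn = 1.5681 m

1.5681


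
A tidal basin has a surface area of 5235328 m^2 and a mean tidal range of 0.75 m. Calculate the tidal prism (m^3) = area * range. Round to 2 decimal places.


Tidal prism = Area * Tidal range
P = 5235328 * 0.75
P = 3926496.00 m^3

3926496.00


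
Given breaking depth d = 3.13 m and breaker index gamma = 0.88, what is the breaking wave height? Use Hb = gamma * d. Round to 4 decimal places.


Hb = gamma * d
Hb = 0.88 * 3.13
Hb = 2.7544 m

2.7544


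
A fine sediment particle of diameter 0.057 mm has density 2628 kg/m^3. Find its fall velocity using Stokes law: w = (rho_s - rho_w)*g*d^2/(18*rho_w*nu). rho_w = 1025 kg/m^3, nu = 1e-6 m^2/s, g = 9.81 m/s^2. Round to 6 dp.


w = (rho_s - rho_w) * g * d^2 / (18 * rho_w * nu)
d = 0.057 mm = 0.000057 m
rho_s - rho_w = 2628 - 1025 = 1603
Numerator = 1603 * 9.81 * (0.000057)^2 = 0.000051091922
Denominator = 18 * 1025 * 1e-6 = 0.018450
w = 0.002769 m/s

0.002769


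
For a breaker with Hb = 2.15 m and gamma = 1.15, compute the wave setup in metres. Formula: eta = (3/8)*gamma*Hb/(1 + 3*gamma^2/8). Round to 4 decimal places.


eta = (3/8) * gamma * Hb / (1 + 3*gamma^2/8)
Numerator = (3/8) * 1.15 * 2.15 = 0.927187
Denominator = 1 + 3*1.15^2/8 = 1 + 0.495938 = 1.495938
eta = 0.927187 / 1.495938
eta = 0.6198 m

0.6198


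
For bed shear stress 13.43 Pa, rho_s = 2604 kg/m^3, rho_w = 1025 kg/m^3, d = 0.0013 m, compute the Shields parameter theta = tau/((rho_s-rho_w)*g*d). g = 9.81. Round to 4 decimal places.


theta = tau / ((rho_s - rho_w) * g * d)
rho_s - rho_w = 2604 - 1025 = 1579
Denominator = 1579 * 9.81 * 0.0013 = 20.136987
theta = 13.43 / 20.136987
theta = 0.6669

0.6669


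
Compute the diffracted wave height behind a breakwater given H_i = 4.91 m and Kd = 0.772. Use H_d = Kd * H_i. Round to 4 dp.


H_d = Kd * H_i
H_d = 0.772 * 4.91
H_d = 3.7905 m

3.7905


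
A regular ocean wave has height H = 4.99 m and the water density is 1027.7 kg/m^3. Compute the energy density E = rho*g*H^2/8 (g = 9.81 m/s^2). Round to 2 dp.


E = (1/8) * rho * g * H^2
E = (1/8) * 1027.7 * 9.81 * 4.99^2
E = 0.125 * 1027.7 * 9.81 * 24.9001
E = 31379.53 J/m^2

31379.53


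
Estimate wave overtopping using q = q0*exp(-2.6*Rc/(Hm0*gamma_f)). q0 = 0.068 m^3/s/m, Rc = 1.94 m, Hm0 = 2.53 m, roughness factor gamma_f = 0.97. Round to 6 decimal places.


q = q0 * exp(-2.6 * Rc / (Hm0 * gamma_f))
Exponent = -2.6 * 1.94 / (2.53 * 0.97)
= -2.6 * 1.94 / 2.4541
= -2.055336
exp(-2.055336) = 0.128050
q = 0.068 * 0.128050
q = 0.008707 m^3/s/m

0.008707


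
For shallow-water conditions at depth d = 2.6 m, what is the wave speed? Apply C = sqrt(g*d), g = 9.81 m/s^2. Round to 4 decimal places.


Using the shallow-water approximation:
C = sqrt(g * d) = sqrt(9.81 * 2.6)
C = sqrt(25.5060)
C = 5.0503 m/s

5.0503


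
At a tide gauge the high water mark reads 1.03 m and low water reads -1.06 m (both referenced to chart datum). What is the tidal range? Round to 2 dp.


Tidal range = High water - Low water
Tidal range = 1.03 - (-1.06)
Tidal range = 2.09 m

2.09


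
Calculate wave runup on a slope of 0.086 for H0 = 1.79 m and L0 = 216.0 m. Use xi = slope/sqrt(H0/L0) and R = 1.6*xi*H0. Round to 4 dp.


xi = slope / sqrt(H0/L0)
H0/L0 = 1.79/216.0 = 0.008287
sqrt(0.008287) = 0.091033
xi = 0.086 / 0.091033 = 0.944711
R = 1.6 * xi * H0 = 1.6 * 0.944711 * 1.79
R = 2.7057 m

2.7057


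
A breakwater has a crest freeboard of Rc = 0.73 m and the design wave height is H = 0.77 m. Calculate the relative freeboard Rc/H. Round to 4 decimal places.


Relative freeboard = Rc / H
= 0.73 / 0.77
= 0.9481

0.9481


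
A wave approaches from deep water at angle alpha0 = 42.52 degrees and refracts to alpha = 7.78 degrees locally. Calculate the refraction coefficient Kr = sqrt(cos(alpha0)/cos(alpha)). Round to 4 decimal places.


Kr = sqrt(cos(alpha0) / cos(alpha))
cos(42.52) = 0.737041
cos(7.78) = 0.990795
Kr = sqrt(0.737041 / 0.990795)
Kr = sqrt(0.743889)
Kr = 0.8625

0.8625


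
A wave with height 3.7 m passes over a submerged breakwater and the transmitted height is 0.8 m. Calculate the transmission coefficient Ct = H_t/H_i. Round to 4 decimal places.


Ct = H_t / H_i
Ct = 0.8 / 3.7
Ct = 0.2162

0.2162


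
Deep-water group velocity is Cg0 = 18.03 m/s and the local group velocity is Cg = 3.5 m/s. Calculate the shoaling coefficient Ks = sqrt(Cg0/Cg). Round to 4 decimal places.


Ks = sqrt(Cg0 / Cg)
Ks = sqrt(18.03 / 3.5)
Ks = sqrt(5.1514)
Ks = 2.2697

2.2697


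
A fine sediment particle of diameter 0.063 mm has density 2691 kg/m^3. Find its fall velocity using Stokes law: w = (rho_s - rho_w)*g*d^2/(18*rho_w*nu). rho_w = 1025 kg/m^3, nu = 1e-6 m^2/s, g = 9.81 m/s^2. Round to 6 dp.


w = (rho_s - rho_w) * g * d^2 / (18 * rho_w * nu)
d = 0.063 mm = 0.000063 m
rho_s - rho_w = 2691 - 1025 = 1666
Numerator = 1666 * 9.81 * (0.000063)^2 = 0.000064867193
Denominator = 18 * 1025 * 1e-6 = 0.018450
w = 0.003516 m/s

0.003516


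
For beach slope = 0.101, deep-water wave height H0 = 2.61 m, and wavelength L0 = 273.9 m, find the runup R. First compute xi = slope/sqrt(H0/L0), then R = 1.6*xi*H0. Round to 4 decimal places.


xi = slope / sqrt(H0/L0)
H0/L0 = 2.61/273.9 = 0.009529
sqrt(0.009529) = 0.097617
xi = 0.101 / 0.097617 = 1.034659
R = 1.6 * xi * H0 = 1.6 * 1.034659 * 2.61
R = 4.3207 m

4.3207


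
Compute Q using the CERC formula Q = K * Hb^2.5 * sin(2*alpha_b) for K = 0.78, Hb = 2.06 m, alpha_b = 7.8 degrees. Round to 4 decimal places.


Q = K * Hb^2.5 * sin(2 * alpha_b)
Hb^2.5 = 2.06^2.5 = 6.090712
sin(2 * 7.8) = sin(15.6) = 0.268920
Q = 0.78 * 6.090712 * 0.268920
Q = 1.2776 m^3/s

1.2776


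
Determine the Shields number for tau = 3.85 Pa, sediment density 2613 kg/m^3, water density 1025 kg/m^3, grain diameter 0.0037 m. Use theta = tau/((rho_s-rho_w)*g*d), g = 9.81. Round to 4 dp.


theta = tau / ((rho_s - rho_w) * g * d)
rho_s - rho_w = 2613 - 1025 = 1588
Denominator = 1588 * 9.81 * 0.0037 = 57.639636
theta = 3.85 / 57.639636
theta = 0.0668

0.0668


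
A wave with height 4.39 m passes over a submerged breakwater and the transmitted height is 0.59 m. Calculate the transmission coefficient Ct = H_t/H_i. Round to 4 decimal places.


Ct = H_t / H_i
Ct = 0.59 / 4.39
Ct = 0.1344

0.1344


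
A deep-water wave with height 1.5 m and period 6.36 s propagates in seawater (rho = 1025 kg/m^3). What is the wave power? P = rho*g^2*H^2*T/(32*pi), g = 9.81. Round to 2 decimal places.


P = rho * g^2 * H^2 * T / (32 * pi)
P = 1025 * 9.81^2 * 1.5^2 * 6.36 / (32 * pi)
P = 1025 * 96.2361 * 2.2500 * 6.36 / 100.53096
P = 14041.12 W/m

14041.12


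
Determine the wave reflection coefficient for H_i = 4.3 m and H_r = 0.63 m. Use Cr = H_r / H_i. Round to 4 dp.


Cr = H_r / H_i
Cr = 0.63 / 4.3
Cr = 0.1465

0.1465


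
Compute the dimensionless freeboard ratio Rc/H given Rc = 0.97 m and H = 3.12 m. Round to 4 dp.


Relative freeboard = Rc / H
= 0.97 / 3.12
= 0.3109

0.3109


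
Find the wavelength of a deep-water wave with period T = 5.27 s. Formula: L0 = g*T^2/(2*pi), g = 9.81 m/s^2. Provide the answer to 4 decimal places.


L0 = g * T^2 / (2 * pi)
L0 = 9.81 * 5.27^2 / (2 * pi)
L0 = 9.81 * 27.7729 / 6.28319
L0 = 272.4521 / 6.28319
L0 = 43.3621 m

43.3621


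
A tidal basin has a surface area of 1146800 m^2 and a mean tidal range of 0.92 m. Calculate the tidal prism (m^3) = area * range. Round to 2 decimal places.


Tidal prism = Area * Tidal range
P = 1146800 * 0.92
P = 1055056.00 m^3

1055056.00


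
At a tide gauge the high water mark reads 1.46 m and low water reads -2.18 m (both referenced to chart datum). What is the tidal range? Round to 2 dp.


Tidal range = High water - Low water
Tidal range = 1.46 - (-2.18)
Tidal range = 3.64 m

3.64


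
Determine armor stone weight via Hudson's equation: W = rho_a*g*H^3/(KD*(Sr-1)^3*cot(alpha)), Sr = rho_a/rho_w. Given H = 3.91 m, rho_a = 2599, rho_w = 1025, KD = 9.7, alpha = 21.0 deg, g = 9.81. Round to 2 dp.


Sr = rho_a / rho_w = 2599 / 1025 = 2.535610
(Sr - 1) = 1.535610
(Sr - 1)^3 = 3.621117
cot(21.0) = 1 / tan(21.0) = 1 / 0.383864 = 2.605089
Numerator = 2599 * 9.81 * 3.91^3 = 1524072.2621
Denominator = 9.7 * 3.621117 * 2.605089 = 91.503330
W = 1524072.2621 / 91.503330
W = 16655.92 N

16655.92


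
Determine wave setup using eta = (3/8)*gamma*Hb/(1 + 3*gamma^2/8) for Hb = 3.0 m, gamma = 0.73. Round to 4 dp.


eta = (3/8) * gamma * Hb / (1 + 3*gamma^2/8)
Numerator = (3/8) * 0.73 * 3.0 = 0.821250
Denominator = 1 + 3*0.73^2/8 = 1 + 0.199838 = 1.199838
eta = 0.821250 / 1.199838
eta = 0.6845 m

0.6845


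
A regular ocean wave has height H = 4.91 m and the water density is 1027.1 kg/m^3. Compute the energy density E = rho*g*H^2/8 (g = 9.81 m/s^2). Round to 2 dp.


E = (1/8) * rho * g * H^2
E = (1/8) * 1027.1 * 9.81 * 4.91^2
E = 0.125 * 1027.1 * 9.81 * 24.1081
E = 30363.70 J/m^2

30363.70


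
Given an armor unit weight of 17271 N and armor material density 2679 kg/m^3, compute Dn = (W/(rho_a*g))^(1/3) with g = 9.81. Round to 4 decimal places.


V = W / (rho_a * g)
V = 17271 / (2679 * 9.81)
V = 17271 / 26280.99
V = 0.657167 m^3
Dn = V^(1/3) = 0.657167^(1/3)
Dn = 0.8694 m

0.8694


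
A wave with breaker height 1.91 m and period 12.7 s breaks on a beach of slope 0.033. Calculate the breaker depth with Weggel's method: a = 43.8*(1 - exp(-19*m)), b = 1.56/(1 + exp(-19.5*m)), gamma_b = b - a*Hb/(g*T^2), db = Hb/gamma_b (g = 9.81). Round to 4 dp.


a = 43.8 * (1 - exp(-19 * m))
exp(-19 * 0.033) = exp(-0.6270) = 0.534192
a = 43.8 * (1 - 0.534192) = 20.402391
b = 1.56 / (1 + exp(-19.5 * m))
exp(-19.5 * 0.033) = exp(-0.6435) = 0.525450
b = 1.56 / (1 + 0.525450) = 1.022649
Hb / (g * T^2) = 1.91 / (9.81 * 12.7^2) = 1.91 / 1582.2549 = 0.00120714
gamma_b = b - a * Hb/(g*T^2) = 1.022649 - 20.402391 * 0.00120714 = 0.998020
db = Hb / gamma_b = 1.91 / 0.998020
db = 1.9138 m

1.9138


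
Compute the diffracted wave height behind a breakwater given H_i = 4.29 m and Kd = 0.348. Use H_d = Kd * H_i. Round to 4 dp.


H_d = Kd * H_i
H_d = 0.348 * 4.29
H_d = 1.4929 m

1.4929


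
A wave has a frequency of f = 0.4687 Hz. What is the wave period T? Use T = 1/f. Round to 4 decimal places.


T = 1 / f
T = 1 / 0.4687
T = 2.1336 s

2.1336


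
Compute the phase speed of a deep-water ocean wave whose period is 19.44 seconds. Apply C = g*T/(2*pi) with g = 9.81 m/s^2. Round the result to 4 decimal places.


We use the deep-water celerity formula:
C = g * T / (2 * pi)
C = 9.81 * 19.44 / (2 * 3.14159...)
C = 190.706400 / 6.283185
C = 30.3519 m/s

30.3519


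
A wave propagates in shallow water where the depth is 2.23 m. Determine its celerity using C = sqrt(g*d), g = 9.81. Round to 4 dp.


Using the shallow-water approximation:
C = sqrt(g * d) = sqrt(9.81 * 2.23)
C = sqrt(21.8763)
C = 4.6772 m/s

4.6772


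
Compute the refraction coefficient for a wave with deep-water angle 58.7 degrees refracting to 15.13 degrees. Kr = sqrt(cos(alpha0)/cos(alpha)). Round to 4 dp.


Kr = sqrt(cos(alpha0) / cos(alpha))
cos(58.7) = 0.519519
cos(15.13) = 0.965336
Kr = sqrt(0.519519 / 0.965336)
Kr = sqrt(0.538174)
Kr = 0.7336

0.7336


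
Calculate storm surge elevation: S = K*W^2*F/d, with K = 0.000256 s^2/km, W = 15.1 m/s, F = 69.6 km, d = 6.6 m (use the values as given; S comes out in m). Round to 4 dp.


S = K * W^2 * F / d
W^2 = 15.1^2 = 228.01
S = 0.000256 * 228.01 * 69.6 / 6.6
Numerator = 0.000256 * 228.01 * 69.6 = 4.062591
S = 4.062591 / 6.6 = 0.6155 m

0.6155


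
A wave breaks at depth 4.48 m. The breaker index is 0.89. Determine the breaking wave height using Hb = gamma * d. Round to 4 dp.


Hb = gamma * d
Hb = 0.89 * 4.48
Hb = 3.9872 m

3.9872


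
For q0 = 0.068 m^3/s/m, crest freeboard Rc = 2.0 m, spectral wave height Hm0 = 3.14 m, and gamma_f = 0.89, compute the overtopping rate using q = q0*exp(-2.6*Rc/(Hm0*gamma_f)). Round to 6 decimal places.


q = q0 * exp(-2.6 * Rc / (Hm0 * gamma_f))
Exponent = -2.6 * 2.0 / (3.14 * 0.89)
= -2.6 * 2.0 / 2.7946
= -1.860731
exp(-1.860731) = 0.155559
q = 0.068 * 0.155559
q = 0.010578 m^3/s/m

0.010578


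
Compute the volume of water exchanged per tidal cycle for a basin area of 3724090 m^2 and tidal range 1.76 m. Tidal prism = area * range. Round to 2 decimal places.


Tidal prism = Area * Tidal range
P = 3724090 * 1.76
P = 6554398.40 m^3

6554398.40


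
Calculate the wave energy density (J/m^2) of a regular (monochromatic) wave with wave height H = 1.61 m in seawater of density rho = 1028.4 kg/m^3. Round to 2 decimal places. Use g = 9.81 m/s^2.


E = (1/8) * rho * g * H^2
E = (1/8) * 1028.4 * 9.81 * 1.61^2
E = 0.125 * 1028.4 * 9.81 * 2.5921
E = 3268.83 J/m^2

3268.83


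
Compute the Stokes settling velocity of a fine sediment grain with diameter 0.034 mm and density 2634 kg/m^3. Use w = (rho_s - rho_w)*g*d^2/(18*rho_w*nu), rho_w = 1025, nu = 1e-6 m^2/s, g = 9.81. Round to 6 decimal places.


w = (rho_s - rho_w) * g * d^2 / (18 * rho_w * nu)
d = 0.034 mm = 0.000034 m
rho_s - rho_w = 2634 - 1025 = 1609
Numerator = 1609 * 9.81 * (0.000034)^2 = 0.000018246639
Denominator = 18 * 1025 * 1e-6 = 0.018450
w = 0.000989 m/s

0.000989


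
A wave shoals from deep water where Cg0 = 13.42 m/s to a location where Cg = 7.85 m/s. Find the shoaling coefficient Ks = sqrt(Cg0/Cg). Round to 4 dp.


Ks = sqrt(Cg0 / Cg)
Ks = sqrt(13.42 / 7.85)
Ks = sqrt(1.7096)
Ks = 1.3075

1.3075


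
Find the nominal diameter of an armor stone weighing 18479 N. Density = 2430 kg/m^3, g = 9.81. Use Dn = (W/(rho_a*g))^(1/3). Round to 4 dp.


V = W / (rho_a * g)
V = 18479 / (2430 * 9.81)
V = 18479 / 23838.30
V = 0.775181 m^3
Dn = V^(1/3) = 0.775181^(1/3)
Dn = 0.9186 m

0.9186


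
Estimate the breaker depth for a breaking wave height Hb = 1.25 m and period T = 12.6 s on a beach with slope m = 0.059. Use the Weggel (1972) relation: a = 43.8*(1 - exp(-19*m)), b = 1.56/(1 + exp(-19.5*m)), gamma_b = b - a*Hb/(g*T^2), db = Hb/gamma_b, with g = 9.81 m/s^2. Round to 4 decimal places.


a = 43.8 * (1 - exp(-19 * m))
exp(-19 * 0.059) = exp(-1.1210) = 0.325954
a = 43.8 * (1 - 0.325954) = 29.523229
b = 1.56 / (1 + exp(-19.5 * m))
exp(-19.5 * 0.059) = exp(-1.1505) = 0.316478
b = 1.56 / (1 + 0.316478) = 1.184979
Hb / (g * T^2) = 1.25 / (9.81 * 12.6^2) = 1.25 / 1557.4356 = 0.00080260
gamma_b = b - a * Hb/(g*T^2) = 1.184979 - 29.523229 * 0.00080260 = 1.161284
db = Hb / gamma_b = 1.25 / 1.161284
db = 1.0764 m

1.0764


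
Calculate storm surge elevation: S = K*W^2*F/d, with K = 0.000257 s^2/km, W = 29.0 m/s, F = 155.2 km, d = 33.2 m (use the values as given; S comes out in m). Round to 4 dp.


S = K * W^2 * F / d
W^2 = 29.0^2 = 841.00
S = 0.000257 * 841.00 * 155.2 / 33.2
Numerator = 0.000257 * 841.00 * 155.2 = 33.544462
S = 33.544462 / 33.2 = 1.0104 m

1.0104


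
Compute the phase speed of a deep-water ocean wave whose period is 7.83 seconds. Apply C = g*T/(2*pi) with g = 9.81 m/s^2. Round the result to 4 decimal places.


We use the deep-water celerity formula:
C = g * T / (2 * pi)
C = 9.81 * 7.83 / (2 * 3.14159...)
C = 76.812300 / 6.283185
C = 12.2251 m/s

12.2251


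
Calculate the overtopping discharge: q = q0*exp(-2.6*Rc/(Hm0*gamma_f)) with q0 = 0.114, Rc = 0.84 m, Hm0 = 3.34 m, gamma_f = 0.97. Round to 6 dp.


q = q0 * exp(-2.6 * Rc / (Hm0 * gamma_f))
Exponent = -2.6 * 0.84 / (3.34 * 0.97)
= -2.6 * 0.84 / 3.2398
= -0.674116
exp(-0.674116) = 0.509607
q = 0.114 * 0.509607
q = 0.058095 m^3/s/m

0.058095


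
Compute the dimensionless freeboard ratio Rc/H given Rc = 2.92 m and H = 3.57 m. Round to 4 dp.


Relative freeboard = Rc / H
= 2.92 / 3.57
= 0.8179

0.8179


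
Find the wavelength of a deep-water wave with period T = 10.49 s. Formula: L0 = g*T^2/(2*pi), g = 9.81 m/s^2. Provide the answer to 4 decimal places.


L0 = g * T^2 / (2 * pi)
L0 = 9.81 * 10.49^2 / (2 * pi)
L0 = 9.81 * 110.0401 / 6.28319
L0 = 1079.4934 / 6.28319
L0 = 171.8067 m

171.8067


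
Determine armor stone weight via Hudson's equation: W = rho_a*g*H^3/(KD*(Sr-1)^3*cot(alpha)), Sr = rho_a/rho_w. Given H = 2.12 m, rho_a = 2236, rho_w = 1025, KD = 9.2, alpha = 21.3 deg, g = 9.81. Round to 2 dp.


Sr = rho_a / rho_w = 2236 / 1025 = 2.181463
(Sr - 1) = 1.181463
(Sr - 1)^3 = 1.649153
cot(21.3) = 1 / tan(21.3) = 1 / 0.389884 = 2.564867
Numerator = 2236 * 9.81 * 2.12^3 = 209001.0122
Denominator = 9.2 * 1.649153 * 2.564867 = 38.914690
W = 209001.0122 / 38.914690
W = 5370.75 N

5370.75


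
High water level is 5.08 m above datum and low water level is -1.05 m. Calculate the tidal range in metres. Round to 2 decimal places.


Tidal range = High water - Low water
Tidal range = 5.08 - (-1.05)
Tidal range = 6.13 m

6.13


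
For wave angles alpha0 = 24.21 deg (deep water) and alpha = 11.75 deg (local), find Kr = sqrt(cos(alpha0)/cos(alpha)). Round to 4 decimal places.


Kr = sqrt(cos(alpha0) / cos(alpha))
cos(24.21) = 0.912049
cos(11.75) = 0.979045
Kr = sqrt(0.912049 / 0.979045)
Kr = sqrt(0.931569)
Kr = 0.9652

0.9652


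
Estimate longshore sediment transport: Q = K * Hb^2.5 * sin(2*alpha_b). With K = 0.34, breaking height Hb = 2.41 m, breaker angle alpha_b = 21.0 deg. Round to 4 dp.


Q = K * Hb^2.5 * sin(2 * alpha_b)
Hb^2.5 = 2.41^2.5 = 9.016596
sin(2 * 21.0) = sin(42.0) = 0.669131
Q = 0.34 * 9.016596 * 0.669131
Q = 2.0513 m^3/s

2.0513


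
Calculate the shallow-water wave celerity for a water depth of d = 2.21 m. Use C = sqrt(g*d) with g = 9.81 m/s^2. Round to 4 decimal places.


Using the shallow-water approximation:
C = sqrt(g * d) = sqrt(9.81 * 2.21)
C = sqrt(21.6801)
C = 4.6562 m/s

4.6562


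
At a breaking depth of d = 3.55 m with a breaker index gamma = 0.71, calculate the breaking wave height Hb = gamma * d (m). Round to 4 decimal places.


Hb = gamma * d
Hb = 0.71 * 3.55
Hb = 2.5205 m

2.5205


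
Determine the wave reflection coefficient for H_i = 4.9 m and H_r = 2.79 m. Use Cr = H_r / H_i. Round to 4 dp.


Cr = H_r / H_i
Cr = 2.79 / 4.9
Cr = 0.5694

0.5694


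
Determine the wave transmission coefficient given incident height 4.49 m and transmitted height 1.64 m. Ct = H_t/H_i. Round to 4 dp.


Ct = H_t / H_i
Ct = 1.64 / 4.49
Ct = 0.3653

0.3653


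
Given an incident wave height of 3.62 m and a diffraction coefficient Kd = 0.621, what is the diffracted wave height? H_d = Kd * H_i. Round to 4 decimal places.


H_d = Kd * H_i
H_d = 0.621 * 3.62
H_d = 2.2480 m

2.2480


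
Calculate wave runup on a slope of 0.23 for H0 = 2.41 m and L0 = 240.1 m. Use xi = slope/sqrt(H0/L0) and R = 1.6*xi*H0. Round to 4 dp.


xi = slope / sqrt(H0/L0)
H0/L0 = 2.41/240.1 = 0.010037
sqrt(0.010037) = 0.100187
xi = 0.23 / 0.100187 = 2.295701
R = 1.6 * xi * H0 = 1.6 * 2.295701 * 2.41
R = 8.8522 m

8.8522


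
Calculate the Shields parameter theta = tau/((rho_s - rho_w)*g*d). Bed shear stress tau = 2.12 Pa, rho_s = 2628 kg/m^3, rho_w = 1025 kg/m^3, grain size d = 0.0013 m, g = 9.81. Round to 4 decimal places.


theta = tau / ((rho_s - rho_w) * g * d)
rho_s - rho_w = 2628 - 1025 = 1603
Denominator = 1603 * 9.81 * 0.0013 = 20.443059
theta = 2.12 / 20.443059
theta = 0.1037

0.1037


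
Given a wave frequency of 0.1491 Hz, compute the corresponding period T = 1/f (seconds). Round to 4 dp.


T = 1 / f
T = 1 / 0.1491
T = 6.7069 s

6.7069


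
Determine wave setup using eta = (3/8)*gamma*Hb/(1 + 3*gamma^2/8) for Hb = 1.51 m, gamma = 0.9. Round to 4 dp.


eta = (3/8) * gamma * Hb / (1 + 3*gamma^2/8)
Numerator = (3/8) * 0.9 * 1.51 = 0.509625
Denominator = 1 + 3*0.9^2/8 = 1 + 0.303750 = 1.303750
eta = 0.509625 / 1.303750
eta = 0.3909 m

0.3909


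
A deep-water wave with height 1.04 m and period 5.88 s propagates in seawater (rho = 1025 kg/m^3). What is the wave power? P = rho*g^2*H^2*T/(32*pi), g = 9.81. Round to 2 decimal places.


P = rho * g^2 * H^2 * T / (32 * pi)
P = 1025 * 9.81^2 * 1.04^2 * 5.88 / (32 * pi)
P = 1025 * 96.2361 * 1.0816 * 5.88 / 100.53096
P = 6240.31 W/m

6240.31


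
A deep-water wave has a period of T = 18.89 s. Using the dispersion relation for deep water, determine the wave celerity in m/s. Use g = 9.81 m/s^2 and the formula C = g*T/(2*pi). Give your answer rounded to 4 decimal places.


We use the deep-water celerity formula:
C = g * T / (2 * pi)
C = 9.81 * 18.89 / (2 * 3.14159...)
C = 185.310900 / 6.283185
C = 29.4931 m/s

29.4931


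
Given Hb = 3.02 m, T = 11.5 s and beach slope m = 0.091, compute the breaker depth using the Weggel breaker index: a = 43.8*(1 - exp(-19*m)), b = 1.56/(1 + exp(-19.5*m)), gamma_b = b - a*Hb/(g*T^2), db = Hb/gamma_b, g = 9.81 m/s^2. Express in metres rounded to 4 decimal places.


a = 43.8 * (1 - exp(-19 * m))
exp(-19 * 0.091) = exp(-1.7290) = 0.177462
a = 43.8 * (1 - 0.177462) = 36.027174
b = 1.56 / (1 + exp(-19.5 * m))
exp(-19.5 * 0.091) = exp(-1.7745) = 0.169568
b = 1.56 / (1 + 0.169568) = 1.333826
Hb / (g * T^2) = 3.02 / (9.81 * 11.5^2) = 3.02 / 1297.3725 = 0.00232778
gamma_b = b - a * Hb/(g*T^2) = 1.333826 - 36.027174 * 0.00232778 = 1.249962
db = Hb / gamma_b = 3.02 / 1.249962
db = 2.4161 m

2.4161


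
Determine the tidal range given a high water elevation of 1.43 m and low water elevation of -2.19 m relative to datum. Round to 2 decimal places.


Tidal range = High water - Low water
Tidal range = 1.43 - (-2.19)
Tidal range = 3.62 m

3.62


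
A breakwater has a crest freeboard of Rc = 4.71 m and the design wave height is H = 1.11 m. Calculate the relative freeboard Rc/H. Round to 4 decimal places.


Relative freeboard = Rc / H
= 4.71 / 1.11
= 4.2432

4.2432


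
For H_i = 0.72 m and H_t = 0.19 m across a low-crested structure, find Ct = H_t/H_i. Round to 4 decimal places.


Ct = H_t / H_i
Ct = 0.19 / 0.72
Ct = 0.2639

0.2639


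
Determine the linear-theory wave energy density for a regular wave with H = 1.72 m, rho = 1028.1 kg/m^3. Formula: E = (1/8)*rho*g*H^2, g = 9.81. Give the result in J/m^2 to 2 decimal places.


E = (1/8) * rho * g * H^2
E = (1/8) * 1028.1 * 9.81 * 1.72^2
E = 0.125 * 1028.1 * 9.81 * 2.9584
E = 3729.68 J/m^2

3729.68


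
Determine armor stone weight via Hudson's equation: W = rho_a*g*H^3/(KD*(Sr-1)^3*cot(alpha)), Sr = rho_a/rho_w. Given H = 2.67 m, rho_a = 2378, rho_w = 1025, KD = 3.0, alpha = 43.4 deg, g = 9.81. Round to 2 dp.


Sr = rho_a / rho_w = 2378 / 1025 = 2.320000
(Sr - 1) = 1.320000
(Sr - 1)^3 = 2.299968
cot(43.4) = 1 / tan(43.4) = 1 / 0.945653 = 1.057470
Numerator = 2378 * 9.81 * 2.67^3 = 444032.3806
Denominator = 3.0 * 2.299968 * 1.057470 = 7.296444
W = 444032.3806 / 7.296444
W = 60856.00 N

60856.00


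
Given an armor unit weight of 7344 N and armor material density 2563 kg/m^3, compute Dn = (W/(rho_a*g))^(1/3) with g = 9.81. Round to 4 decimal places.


V = W / (rho_a * g)
V = 7344 / (2563 * 9.81)
V = 7344 / 25143.03
V = 0.292089 m^3
Dn = V^(1/3) = 0.292089^(1/3)
Dn = 0.6635 m

0.6635


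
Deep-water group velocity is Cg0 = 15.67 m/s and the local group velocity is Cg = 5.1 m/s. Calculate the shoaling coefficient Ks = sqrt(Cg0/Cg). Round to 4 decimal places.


Ks = sqrt(Cg0 / Cg)
Ks = sqrt(15.67 / 5.1)
Ks = sqrt(3.0725)
Ks = 1.7529

1.7529


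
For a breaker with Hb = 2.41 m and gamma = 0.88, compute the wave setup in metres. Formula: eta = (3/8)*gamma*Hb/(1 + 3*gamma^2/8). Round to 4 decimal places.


eta = (3/8) * gamma * Hb / (1 + 3*gamma^2/8)
Numerator = (3/8) * 0.88 * 2.41 = 0.795300
Denominator = 1 + 3*0.88^2/8 = 1 + 0.290400 = 1.290400
eta = 0.795300 / 1.290400
eta = 0.6163 m

0.6163


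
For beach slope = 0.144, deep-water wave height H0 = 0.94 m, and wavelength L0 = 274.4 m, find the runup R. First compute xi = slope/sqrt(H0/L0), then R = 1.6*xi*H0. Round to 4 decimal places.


xi = slope / sqrt(H0/L0)
H0/L0 = 0.94/274.4 = 0.003426
sqrt(0.003426) = 0.058529
xi = 0.144 / 0.058529 = 2.460314
R = 1.6 * xi * H0 = 1.6 * 2.460314 * 0.94
R = 3.7003 m

3.7003


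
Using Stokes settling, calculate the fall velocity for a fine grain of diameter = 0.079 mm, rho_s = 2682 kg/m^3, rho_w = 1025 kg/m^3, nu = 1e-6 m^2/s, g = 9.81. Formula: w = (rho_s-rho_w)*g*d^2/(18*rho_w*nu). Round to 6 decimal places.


w = (rho_s - rho_w) * g * d^2 / (18 * rho_w * nu)
d = 0.079 mm = 0.000079 m
rho_s - rho_w = 2682 - 1025 = 1657
Numerator = 1657 * 9.81 * (0.000079)^2 = 0.000101448516
Denominator = 18 * 1025 * 1e-6 = 0.018450
w = 0.005499 m/s

0.005499


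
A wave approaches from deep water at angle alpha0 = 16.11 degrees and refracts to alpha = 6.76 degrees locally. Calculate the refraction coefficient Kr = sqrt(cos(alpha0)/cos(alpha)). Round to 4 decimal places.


Kr = sqrt(cos(alpha0) / cos(alpha))
cos(16.11) = 0.960731
cos(6.76) = 0.993048
Kr = sqrt(0.960731 / 0.993048)
Kr = sqrt(0.967457)
Kr = 0.9836

0.9836


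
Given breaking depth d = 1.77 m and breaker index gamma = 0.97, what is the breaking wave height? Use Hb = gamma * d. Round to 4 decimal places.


Hb = gamma * d
Hb = 0.97 * 1.77
Hb = 1.7169 m

1.7169


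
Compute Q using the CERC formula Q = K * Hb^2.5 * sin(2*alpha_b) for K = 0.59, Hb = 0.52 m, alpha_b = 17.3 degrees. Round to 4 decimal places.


Q = K * Hb^2.5 * sin(2 * alpha_b)
Hb^2.5 = 0.52^2.5 = 0.194988
sin(2 * 17.3) = sin(34.6) = 0.567844
Q = 0.59 * 0.194988 * 0.567844
Q = 0.0653 m^3/s

0.0653


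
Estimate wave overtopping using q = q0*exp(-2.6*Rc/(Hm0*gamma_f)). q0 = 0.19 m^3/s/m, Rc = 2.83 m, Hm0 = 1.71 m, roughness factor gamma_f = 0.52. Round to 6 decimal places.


q = q0 * exp(-2.6 * Rc / (Hm0 * gamma_f))
Exponent = -2.6 * 2.83 / (1.71 * 0.52)
= -2.6 * 2.83 / 0.8892
= -8.274854
exp(-8.274854) = 0.000255
q = 0.19 * 0.000255
q = 0.000048 m^3/s/m

0.000048


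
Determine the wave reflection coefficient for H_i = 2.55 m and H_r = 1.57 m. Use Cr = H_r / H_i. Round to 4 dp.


Cr = H_r / H_i
Cr = 1.57 / 2.55
Cr = 0.6157

0.6157


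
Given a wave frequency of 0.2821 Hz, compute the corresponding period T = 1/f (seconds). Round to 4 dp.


T = 1 / f
T = 1 / 0.2821
T = 3.5448 s

3.5448


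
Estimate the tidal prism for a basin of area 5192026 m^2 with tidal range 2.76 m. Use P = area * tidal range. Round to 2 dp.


Tidal prism = Area * Tidal range
P = 5192026 * 2.76
P = 14329991.76 m^3

14329991.76


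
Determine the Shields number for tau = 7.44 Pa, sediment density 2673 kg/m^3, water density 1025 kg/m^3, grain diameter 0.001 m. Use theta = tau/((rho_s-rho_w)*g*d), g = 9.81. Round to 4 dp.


theta = tau / ((rho_s - rho_w) * g * d)
rho_s - rho_w = 2673 - 1025 = 1648
Denominator = 1648 * 9.81 * 0.001 = 16.166880
theta = 7.44 / 16.166880
theta = 0.4602

0.4602


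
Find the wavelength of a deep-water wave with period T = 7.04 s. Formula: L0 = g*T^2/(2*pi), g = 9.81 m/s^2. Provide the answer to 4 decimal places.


L0 = g * T^2 / (2 * pi)
L0 = 9.81 * 7.04^2 / (2 * pi)
L0 = 9.81 * 49.5616 / 6.28319
L0 = 486.1993 / 6.28319
L0 = 77.3810 m

77.3810


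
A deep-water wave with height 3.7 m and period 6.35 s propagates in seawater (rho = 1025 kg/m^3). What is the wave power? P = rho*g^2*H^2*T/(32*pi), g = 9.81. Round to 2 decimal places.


P = rho * g^2 * H^2 * T / (32 * pi)
P = 1025 * 9.81^2 * 3.7^2 * 6.35 / (32 * pi)
P = 1025 * 96.2361 * 13.6900 * 6.35 / 100.53096
P = 85298.07 W/m

85298.07


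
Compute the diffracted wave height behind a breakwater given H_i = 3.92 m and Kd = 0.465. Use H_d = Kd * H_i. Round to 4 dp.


H_d = Kd * H_i
H_d = 0.465 * 3.92
H_d = 1.8228 m

1.8228
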